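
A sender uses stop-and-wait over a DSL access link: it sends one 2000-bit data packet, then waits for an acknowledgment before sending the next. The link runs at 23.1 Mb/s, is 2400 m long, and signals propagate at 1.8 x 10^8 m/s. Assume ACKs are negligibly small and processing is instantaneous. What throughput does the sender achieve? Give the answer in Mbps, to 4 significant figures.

t_tx = L/R = 2000/23100000 = 8.65801e-05 s.
t_prop = 2400/180000000 = 1.33333e-05 s; RTT = 2.66667e-05 s.
Cycle = t_tx + RTT = 0.000113247 s.
Throughput = L / cycle = 2000 / 0.000113247 = 17.66 Mbps.

17.66 Mbps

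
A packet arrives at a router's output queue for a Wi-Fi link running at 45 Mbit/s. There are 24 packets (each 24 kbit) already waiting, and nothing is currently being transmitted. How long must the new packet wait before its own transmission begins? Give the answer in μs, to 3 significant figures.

Each queued packet: L/R = 24000/45000000 = 533.333 μs.
24 queued → 12800 μs.
Queuing delay = 12800 μs.

12800 μs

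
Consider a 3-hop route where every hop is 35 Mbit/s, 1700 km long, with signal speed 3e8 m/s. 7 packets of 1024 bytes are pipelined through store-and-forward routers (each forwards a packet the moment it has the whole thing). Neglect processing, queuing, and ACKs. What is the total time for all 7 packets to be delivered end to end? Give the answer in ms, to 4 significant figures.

19.11 ms

Per-hop transmission t_tx = L/R = 8192/35000000 = 0.234057 ms.
Per-hop propagation t_prop = 1700000/300000000 = 5.66667 ms.
Pipeline fill: first packet needs 3·t_tx to clear all hops; remaining 6 packets each add one t_tx.
Total = (3+7-1)·t_tx + 3·t_prop = 9·0.234057 + 3·5.66667 = 19.11 ms.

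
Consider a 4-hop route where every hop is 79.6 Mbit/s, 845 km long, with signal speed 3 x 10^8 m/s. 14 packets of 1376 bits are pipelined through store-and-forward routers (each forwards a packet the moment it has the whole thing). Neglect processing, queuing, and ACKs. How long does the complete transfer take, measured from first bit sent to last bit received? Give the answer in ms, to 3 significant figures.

Per-hop transmission t_tx = L/R = 1376/79600000 = 0.0172864 ms.
Per-hop propagation t_prop = 845000/300000000 = 2.81667 ms.
Pipeline fill: first packet needs 4·t_tx to clear all hops; remaining 13 packets each add one t_tx.
Total = (4+14-1)·t_tx + 4·t_prop = 17·0.0172864 + 4·2.81667 = 11.6 ms.

11.6 ms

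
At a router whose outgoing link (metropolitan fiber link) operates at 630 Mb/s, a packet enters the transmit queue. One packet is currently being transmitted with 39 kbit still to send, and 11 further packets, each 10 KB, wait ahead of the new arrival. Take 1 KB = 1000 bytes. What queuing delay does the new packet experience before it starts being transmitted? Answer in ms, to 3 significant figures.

Each queued packet: L/R = 80000/630000000 = 0.126984 ms.
11 queued → 1.39683 ms.
Plus remaining 39000 bits of current packet: 0.0619048 ms.
Queuing delay = 1.46 ms.

1.46 ms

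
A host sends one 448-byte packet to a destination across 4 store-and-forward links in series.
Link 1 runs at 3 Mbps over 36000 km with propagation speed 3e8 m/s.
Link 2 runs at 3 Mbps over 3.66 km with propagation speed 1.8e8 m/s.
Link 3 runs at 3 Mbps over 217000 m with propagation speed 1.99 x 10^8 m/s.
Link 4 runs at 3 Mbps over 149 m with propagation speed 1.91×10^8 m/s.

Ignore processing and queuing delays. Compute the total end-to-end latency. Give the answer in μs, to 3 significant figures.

L = 448 × 8 = 3584 bits.
Transmission delay per hop = L/R = 3584/3000000 = 1194.67 μs; 4 hops → 4778.67 μs.
Propagation delays (d/s per hop): 120000, 20.3333, 1090.45, 0.780105 μs; sum = 121112 μs.
End-to-end = 126000 μs.

126000 μs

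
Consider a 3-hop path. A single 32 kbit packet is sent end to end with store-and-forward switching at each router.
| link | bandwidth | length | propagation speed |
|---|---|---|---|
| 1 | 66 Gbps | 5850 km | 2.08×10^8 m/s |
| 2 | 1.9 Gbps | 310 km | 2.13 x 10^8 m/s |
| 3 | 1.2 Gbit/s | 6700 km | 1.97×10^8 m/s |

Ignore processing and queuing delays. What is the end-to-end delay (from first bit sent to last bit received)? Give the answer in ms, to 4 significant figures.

L = 32000 bits.
Transmission delays (L/R per hop): 0.000484848, 0.0168421, 0.0266667 ms; sum = 0.0439936 ms.
Propagation delays (d/s per hop): 28.125, 1.4554, 34.0102 ms; sum = 63.5906 ms.
End-to-end = 63.63 ms.

63.63 ms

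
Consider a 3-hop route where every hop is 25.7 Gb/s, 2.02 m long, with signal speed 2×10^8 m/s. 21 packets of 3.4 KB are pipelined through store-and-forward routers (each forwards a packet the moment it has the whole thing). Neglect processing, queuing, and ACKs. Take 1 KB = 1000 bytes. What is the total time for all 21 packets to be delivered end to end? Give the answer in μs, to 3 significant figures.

Per-hop transmission t_tx = L/R = 27200/25700000000 = 1.05837 μs.
Per-hop propagation t_prop = 2.02/200000000 = 0.0101 μs.
Pipeline fill: first packet needs 3·t_tx to clear all hops; remaining 20 packets each add one t_tx.
Total = (3+21-1)·t_tx + 3·t_prop = 23·1.05837 + 3·0.0101 = 24.4 μs.

24.4 μs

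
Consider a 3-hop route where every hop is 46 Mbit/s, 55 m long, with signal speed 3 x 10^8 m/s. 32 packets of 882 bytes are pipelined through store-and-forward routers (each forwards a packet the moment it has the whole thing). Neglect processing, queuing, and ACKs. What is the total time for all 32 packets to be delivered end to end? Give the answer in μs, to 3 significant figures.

5220 μs

Per-hop transmission t_tx = L/R = 7056/46000000 = 153.391 μs.
Per-hop propagation t_prop = 55/300000000 = 0.183333 μs.
Pipeline fill: first packet needs 3·t_tx to clear all hops; remaining 31 packets each add one t_tx.
Total = (3+32-1)·t_tx + 3·t_prop = 34·153.391 + 3·0.183333 = 5220 μs.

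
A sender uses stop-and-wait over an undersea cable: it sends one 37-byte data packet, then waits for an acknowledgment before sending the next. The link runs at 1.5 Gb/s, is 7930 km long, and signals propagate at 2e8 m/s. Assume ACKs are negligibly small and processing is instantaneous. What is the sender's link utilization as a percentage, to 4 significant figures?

t_tx = L/R = 296/1500000000 = 1.97333e-07 s.
t_prop = 7930000/200000000 = 0.03965 s; RTT = 0.0793 s.
Cycle = t_tx + RTT = 0.0793002 s.
Utilization = t_tx / cycle = 1.97333e-07/0.0793002 = 0.0002488 %.

0.0002488 %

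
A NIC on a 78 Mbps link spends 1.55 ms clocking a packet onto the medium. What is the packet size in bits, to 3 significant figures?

121000 bits

L = R × t_tx = 78000000 b/s × 0.00155 s = 120900 bits.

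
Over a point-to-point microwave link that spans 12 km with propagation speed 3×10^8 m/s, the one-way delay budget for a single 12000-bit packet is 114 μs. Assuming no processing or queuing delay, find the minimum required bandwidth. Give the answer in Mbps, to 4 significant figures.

Propagation delay = 12000 / 300000000 = 40 μs.
Transmission budget = 114 − 40 = 74 μs.
R ≥ L / t_tx = 12000 bits / 7.4e-05 s = 162.2 Mbps.

162.2 Mbps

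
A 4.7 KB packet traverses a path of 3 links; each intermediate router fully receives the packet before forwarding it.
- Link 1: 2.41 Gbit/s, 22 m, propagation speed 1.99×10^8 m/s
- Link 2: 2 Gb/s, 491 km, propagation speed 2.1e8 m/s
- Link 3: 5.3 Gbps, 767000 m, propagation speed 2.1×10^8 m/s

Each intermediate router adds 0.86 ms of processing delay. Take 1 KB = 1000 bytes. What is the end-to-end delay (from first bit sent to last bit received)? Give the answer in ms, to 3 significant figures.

L = 37600 bits.
Transmission delays (L/R per hop): 0.0156017, 0.0188, 0.00709434 ms; sum = 0.041496 ms.
Propagation delays (d/s per hop): 0.000110553, 2.3381, 3.65238 ms; sum = 5.99059 ms.
Processing at 2 router(s): 2 × 0.86 ms = 1.72 ms.
End-to-end = 7.75 ms.

7.75 ms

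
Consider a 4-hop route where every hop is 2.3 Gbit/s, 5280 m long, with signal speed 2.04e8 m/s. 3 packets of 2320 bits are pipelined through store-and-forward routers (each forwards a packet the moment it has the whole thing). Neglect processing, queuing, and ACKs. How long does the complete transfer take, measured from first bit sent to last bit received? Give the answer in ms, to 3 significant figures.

0.110 ms

Per-hop transmission t_tx = L/R = 2320/2300000000 = 0.0010087 ms.
Per-hop propagation t_prop = 5280/204000000 = 0.0258824 ms.
Pipeline fill: first packet needs 4·t_tx to clear all hops; remaining 2 packets each add one t_tx.
Total = (4+3-1)·t_tx + 4·t_prop = 6·0.0010087 + 4·0.0258824 = 0.110 ms.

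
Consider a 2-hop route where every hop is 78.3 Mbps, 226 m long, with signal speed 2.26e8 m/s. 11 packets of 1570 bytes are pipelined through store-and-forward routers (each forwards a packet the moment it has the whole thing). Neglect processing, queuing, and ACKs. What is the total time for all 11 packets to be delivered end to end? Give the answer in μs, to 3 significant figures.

Per-hop transmission t_tx = L/R = 12560/78300000 = 160.409 μs.
Per-hop propagation t_prop = 226/2.26e+08 = 1 μs.
Pipeline fill: first packet needs 2·t_tx to clear all hops; remaining 10 packets each add one t_tx.
Total = (2+11-1)·t_tx + 2·t_prop = 12·160.409 + 2·1 = 1930 μs.

1930 μs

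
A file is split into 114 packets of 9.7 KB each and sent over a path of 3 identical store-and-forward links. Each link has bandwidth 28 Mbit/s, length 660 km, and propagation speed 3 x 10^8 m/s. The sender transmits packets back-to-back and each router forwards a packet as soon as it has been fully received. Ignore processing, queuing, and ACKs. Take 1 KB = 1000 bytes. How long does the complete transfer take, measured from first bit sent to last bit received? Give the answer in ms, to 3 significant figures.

Per-hop transmission t_tx = L/R = 77600/28000000 = 2.77143 ms.
Per-hop propagation t_prop = 660000/300000000 = 2.2 ms.
Pipeline fill: first packet needs 3·t_tx to clear all hops; remaining 113 packets each add one t_tx.
Total = (3+114-1)·t_tx + 3·t_prop = 116·2.77143 + 3·2.2 = 328 ms.

328 ms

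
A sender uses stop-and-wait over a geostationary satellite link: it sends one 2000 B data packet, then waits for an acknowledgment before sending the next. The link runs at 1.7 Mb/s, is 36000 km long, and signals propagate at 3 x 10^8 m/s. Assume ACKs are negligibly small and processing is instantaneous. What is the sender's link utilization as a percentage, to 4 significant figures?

3.774 %

t_tx = L/R = 16000/1700000 = 0.00941176 s.
t_prop = 36000000/300000000 = 0.12 s; RTT = 0.24 s.
Cycle = t_tx + RTT = 0.249412 s.
Utilization = t_tx / cycle = 0.00941176/0.249412 = 3.774 %.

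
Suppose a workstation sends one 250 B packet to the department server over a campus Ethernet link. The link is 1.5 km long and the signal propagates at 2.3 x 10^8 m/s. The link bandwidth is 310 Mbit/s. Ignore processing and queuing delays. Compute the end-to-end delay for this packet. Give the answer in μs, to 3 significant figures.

13.0 μs

L = 250 × 8 = 2000 bits.
Transmission delay = L/R = 2000 / 310000000 = 6.45161 μs.
Propagation delay = d/s = 1500 m / 2.3e+08 m/s = 6.52174 μs.
Total = 13.0 μs.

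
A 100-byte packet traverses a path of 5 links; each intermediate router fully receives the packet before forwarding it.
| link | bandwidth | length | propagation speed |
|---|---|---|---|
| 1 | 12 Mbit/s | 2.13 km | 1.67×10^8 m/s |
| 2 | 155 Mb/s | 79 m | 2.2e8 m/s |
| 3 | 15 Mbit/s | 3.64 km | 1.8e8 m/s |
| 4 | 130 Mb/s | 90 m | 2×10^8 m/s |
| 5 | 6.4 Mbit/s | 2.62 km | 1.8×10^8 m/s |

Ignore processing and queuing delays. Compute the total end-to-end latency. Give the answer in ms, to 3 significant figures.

0.305 ms

L = 100 × 8 = 800 bits.
Transmission delays (L/R per hop): 0.0666667, 0.00516129, 0.0533333, 0.00615385, 0.125 ms; sum = 0.256315 ms.
Propagation delays (d/s per hop): 0.0127545, 0.000359091, 0.0202222, 0.00045, 0.0145556 ms; sum = 0.0483414 ms.
End-to-end = 0.305 ms.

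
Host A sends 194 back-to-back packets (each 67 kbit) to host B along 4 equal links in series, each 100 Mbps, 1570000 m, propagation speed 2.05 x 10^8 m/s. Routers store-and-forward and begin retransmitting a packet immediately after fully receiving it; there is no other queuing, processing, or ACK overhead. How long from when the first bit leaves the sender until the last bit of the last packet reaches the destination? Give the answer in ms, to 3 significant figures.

Per-hop transmission t_tx = L/R = 67000/100000000 = 0.67 ms.
Per-hop propagation t_prop = 1570000/2.05e+08 = 7.65854 ms.
Pipeline fill: first packet needs 4·t_tx to clear all hops; remaining 193 packets each add one t_tx.
Total = (4+194-1)·t_tx + 4·t_prop = 197·0.67 + 4·7.65854 = 163 ms.

163 ms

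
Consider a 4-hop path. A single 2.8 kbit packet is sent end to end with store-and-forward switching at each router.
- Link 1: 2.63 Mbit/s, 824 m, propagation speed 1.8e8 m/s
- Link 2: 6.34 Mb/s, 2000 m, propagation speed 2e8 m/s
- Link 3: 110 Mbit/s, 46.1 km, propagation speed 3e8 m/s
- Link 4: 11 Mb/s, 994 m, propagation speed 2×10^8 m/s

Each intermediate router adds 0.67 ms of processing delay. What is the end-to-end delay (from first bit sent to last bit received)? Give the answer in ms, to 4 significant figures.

L = 2800 bits.
Transmission delays (L/R per hop): 1.06464, 0.44164, 0.0254545, 0.254545 ms; sum = 1.78628 ms.
Propagation delays (d/s per hop): 0.00457778, 0.01, 0.153667, 0.00497 ms; sum = 0.173214 ms.
Processing at 3 router(s): 3 × 0.67 ms = 2.01 ms.
End-to-end = 3.969 ms.

3.969 ms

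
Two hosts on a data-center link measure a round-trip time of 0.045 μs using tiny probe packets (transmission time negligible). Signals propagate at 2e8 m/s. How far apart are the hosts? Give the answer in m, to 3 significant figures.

4.50 m

One-way propagation = RTT/2 = 0.0225 μs.
d = s × t = 200000000 × 2.25e-08 = 4.50 m.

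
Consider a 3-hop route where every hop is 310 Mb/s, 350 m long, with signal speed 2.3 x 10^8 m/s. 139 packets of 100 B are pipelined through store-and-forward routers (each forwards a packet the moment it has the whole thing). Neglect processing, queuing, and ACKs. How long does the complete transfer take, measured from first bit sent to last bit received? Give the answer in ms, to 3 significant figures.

Per-hop transmission t_tx = L/R = 800/310000000 = 0.00258065 ms.
Per-hop propagation t_prop = 350/2.3e+08 = 0.00152174 ms.
Pipeline fill: first packet needs 3·t_tx to clear all hops; remaining 138 packets each add one t_tx.
Total = (3+139-1)·t_tx + 3·t_prop = 141·0.00258065 + 3·0.00152174 = 0.368 ms.

0.368 ms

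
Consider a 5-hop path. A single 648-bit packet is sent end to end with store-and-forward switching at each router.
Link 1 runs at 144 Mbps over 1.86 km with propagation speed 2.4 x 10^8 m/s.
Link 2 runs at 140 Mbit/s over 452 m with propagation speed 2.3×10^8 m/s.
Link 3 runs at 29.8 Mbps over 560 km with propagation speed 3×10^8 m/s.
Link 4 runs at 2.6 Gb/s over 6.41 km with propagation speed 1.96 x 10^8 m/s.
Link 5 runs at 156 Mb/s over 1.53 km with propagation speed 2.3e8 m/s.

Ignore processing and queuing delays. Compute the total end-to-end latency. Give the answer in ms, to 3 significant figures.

Transmission delays (L/R per hop): 0.0045, 0.00462857, 0.021745, 0.000249231, 0.00415385 ms; sum = 0.0352766 ms.
Propagation delays (d/s per hop): 0.00775, 0.00196522, 1.86667, 0.0327041, 0.00665217 ms; sum = 1.91574 ms.
End-to-end = 1.95 ms.

1.95 ms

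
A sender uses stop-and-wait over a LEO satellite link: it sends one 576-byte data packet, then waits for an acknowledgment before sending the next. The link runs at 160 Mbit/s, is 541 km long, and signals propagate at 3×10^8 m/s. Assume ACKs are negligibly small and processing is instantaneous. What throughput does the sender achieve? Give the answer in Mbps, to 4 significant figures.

t_tx = L/R = 4608/160000000 = 2.88e-05 s.
t_prop = 541000/300000000 = 0.00180333 s; RTT = 0.00360667 s.
Cycle = t_tx + RTT = 0.00363547 s.
Throughput = L / cycle = 4608 / 0.00363547 = 1.268 Mbps.

1.268 Mbps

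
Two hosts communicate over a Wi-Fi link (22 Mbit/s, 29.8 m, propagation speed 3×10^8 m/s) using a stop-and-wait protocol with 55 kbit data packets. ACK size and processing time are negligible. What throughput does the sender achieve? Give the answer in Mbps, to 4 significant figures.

22.00 Mbps

t_tx = L/R = 55000/22000000 = 0.0025 s.
t_prop = 29.8/300000000 = 9.93333e-08 s; RTT = 1.98667e-07 s.
Cycle = t_tx + RTT = 0.0025002 s.
Throughput = L / cycle = 55000 / 0.0025002 = 22.00 Mbps.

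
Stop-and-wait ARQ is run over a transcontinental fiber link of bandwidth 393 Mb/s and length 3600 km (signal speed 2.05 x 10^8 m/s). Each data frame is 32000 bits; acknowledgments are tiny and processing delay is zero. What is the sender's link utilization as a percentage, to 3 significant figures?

0.231 %

t_tx = L/R = 32000/393000000 = 8.14249e-05 s.
t_prop = 3600000/2.05e+08 = 0.017561 s; RTT = 0.035122 s.
Cycle = t_tx + RTT = 0.0352034 s.
Utilization = t_tx / cycle = 8.14249e-05/0.0352034 = 0.231 %.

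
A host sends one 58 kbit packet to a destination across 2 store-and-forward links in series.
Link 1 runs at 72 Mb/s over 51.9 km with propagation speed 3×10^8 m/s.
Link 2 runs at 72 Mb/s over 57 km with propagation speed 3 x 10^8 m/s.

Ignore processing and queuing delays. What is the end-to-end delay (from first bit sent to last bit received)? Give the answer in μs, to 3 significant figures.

1970 μs

L = 58000 bits.
Transmission delay per hop = L/R = 58000/72000000 = 805.556 μs; 2 hops → 1611.11 μs.
Propagation delays (d/s per hop): 173, 190 μs; sum = 363 μs.
End-to-end = 1970 μs.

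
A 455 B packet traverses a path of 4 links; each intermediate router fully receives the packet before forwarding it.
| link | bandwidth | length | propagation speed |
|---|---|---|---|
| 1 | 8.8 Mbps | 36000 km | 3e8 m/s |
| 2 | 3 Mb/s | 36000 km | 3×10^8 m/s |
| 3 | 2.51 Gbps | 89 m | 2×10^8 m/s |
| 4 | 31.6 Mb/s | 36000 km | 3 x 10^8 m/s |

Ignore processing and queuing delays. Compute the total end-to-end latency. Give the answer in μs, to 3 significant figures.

L = 455 × 8 = 3640 bits.
Transmission delays (L/R per hop): 413.636, 1213.33, 1.4502, 115.19 μs; sum = 1743.61 μs.
Propagation delays (d/s per hop): 120000, 120000, 0.445, 120000 μs; sum = 360000 μs.
End-to-end = 362000 μs.

362000 μs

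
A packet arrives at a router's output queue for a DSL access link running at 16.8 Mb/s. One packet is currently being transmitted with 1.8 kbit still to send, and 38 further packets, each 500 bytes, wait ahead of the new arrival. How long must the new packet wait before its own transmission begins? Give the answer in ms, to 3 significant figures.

9.15 ms

Each queued packet: L/R = 4000/16800000 = 0.238095 ms.
38 queued → 9.04762 ms.
Plus remaining 1800 bits of current packet: 0.107143 ms.
Queuing delay = 9.15 ms.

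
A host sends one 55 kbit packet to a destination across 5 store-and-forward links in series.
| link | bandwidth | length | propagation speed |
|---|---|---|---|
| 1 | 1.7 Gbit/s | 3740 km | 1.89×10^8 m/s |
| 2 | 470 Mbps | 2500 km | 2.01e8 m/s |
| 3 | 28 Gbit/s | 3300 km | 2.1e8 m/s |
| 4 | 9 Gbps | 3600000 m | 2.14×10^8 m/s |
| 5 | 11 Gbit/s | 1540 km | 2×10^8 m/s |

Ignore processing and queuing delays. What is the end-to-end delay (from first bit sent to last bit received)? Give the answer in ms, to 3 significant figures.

L = 55000 bits.
Transmission delays (L/R per hop): 0.0323529, 0.117021, 0.00196429, 0.00611111, 0.005 ms; sum = 0.16245 ms.
Propagation delays (d/s per hop): 19.7884, 12.4378, 15.7143, 16.8224, 7.7 ms; sum = 72.4629 ms.
End-to-end = 72.6 ms.

72.6 ms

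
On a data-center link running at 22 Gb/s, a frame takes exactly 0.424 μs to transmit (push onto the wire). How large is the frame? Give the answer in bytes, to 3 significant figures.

L = R × t_tx = 22000000000 b/s × 4.24e-07 s = 9328 bits.
In bytes: 9328 / 8 = 1170 bytes.

1170 bytes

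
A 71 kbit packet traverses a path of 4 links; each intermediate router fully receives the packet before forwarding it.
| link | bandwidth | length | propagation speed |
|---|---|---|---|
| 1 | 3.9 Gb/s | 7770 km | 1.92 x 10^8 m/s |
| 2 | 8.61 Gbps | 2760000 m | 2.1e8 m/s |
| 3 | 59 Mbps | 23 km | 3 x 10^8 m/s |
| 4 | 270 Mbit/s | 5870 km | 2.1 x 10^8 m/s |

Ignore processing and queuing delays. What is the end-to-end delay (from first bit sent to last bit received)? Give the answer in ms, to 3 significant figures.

L = 71000 bits.
Transmission delays (L/R per hop): 0.0182051, 0.00824623, 1.20339, 0.262963 ms; sum = 1.4928 ms.
Propagation delays (d/s per hop): 40.4688, 13.1429, 0.0766667, 27.9524 ms; sum = 81.6407 ms.
End-to-end = 83.1 ms.

83.1 ms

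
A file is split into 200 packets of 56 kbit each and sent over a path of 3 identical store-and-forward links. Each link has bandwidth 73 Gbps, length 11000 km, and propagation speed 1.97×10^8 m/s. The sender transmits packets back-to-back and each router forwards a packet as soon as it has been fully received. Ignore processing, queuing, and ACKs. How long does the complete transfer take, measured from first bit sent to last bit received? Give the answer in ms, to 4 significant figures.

167.7 ms

Per-hop transmission t_tx = L/R = 56000/73000000000 = 0.000767123 ms.
Per-hop propagation t_prop = 11000000/197000000 = 55.8376 ms.
Pipeline fill: first packet needs 3·t_tx to clear all hops; remaining 199 packets each add one t_tx.
Total = (3+200-1)·t_tx + 3·t_prop = 202·0.000767123 + 3·55.8376 = 167.7 ms.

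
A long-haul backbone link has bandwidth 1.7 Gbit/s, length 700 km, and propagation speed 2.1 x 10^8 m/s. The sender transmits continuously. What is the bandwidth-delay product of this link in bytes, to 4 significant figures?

Propagation delay = 700000 / 210000000 = 0.00333333 s.
BDP = R × t_prop = 1700000000 × 0.00333333 = 5666670 bits.
In bytes: 5666670/8 = 708300 bytes.

708300 bytes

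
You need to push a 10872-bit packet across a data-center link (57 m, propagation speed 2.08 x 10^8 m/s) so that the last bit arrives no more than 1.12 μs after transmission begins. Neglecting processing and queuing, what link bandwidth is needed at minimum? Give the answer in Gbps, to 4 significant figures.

Propagation delay = 57 / 208000000 = 0.274038 μs.
Transmission budget = 1.12 − 0.274038 = 0.845962 μs.
R ≥ L / t_tx = 10872 bits / 8.45962e-07 s = 12.85 Gbps.

12.85 Gbps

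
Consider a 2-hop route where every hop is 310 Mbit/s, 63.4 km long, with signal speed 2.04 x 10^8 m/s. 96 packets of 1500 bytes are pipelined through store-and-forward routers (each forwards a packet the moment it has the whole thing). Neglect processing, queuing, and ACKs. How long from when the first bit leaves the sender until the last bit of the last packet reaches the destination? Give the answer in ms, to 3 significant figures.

Per-hop transmission t_tx = L/R = 12000/310000000 = 0.0387097 ms.
Per-hop propagation t_prop = 63400/204000000 = 0.310784 ms.
Pipeline fill: first packet needs 2·t_tx to clear all hops; remaining 95 packets each add one t_tx.
Total = (2+96-1)·t_tx + 2·t_prop = 97·0.0387097 + 2·0.310784 = 4.38 ms.

4.38 ms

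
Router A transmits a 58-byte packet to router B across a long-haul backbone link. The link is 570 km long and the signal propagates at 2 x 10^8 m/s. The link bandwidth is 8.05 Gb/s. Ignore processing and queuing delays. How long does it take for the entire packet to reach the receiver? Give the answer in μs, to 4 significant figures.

L = 58 × 8 = 464 bits.
Transmission delay = L/R = 464 / 8.05e+09 = 0.0576398 μs.
Propagation delay = d/s = 570000 m / 200000000 m/s = 2850 μs.
Total = 2850 μs.

2850 μs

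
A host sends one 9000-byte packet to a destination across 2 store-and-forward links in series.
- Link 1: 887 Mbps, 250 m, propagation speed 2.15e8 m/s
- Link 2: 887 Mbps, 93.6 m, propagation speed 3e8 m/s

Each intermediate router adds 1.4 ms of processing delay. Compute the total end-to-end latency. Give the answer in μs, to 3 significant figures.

L = 9000 × 8 = 72000 bits.
Transmission delay per hop = L/R = 72000/887000000 = 81.1725 μs; 2 hops → 162.345 μs.
Propagation delays (d/s per hop): 1.16279, 0.312 μs; sum = 1.47479 μs.
Processing at 1 router(s): 1 × 1.4 ms = 1400 μs.
End-to-end = 1560 μs.

1560 μs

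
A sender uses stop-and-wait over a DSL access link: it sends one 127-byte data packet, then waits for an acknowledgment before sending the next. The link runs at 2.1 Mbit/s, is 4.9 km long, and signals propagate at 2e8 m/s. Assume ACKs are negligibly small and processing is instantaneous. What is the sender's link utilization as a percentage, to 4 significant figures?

t_tx = L/R = 1016/2100000 = 0.00048381 s.
t_prop = 4900/200000000 = 2.45e-05 s; RTT = 4.9e-05 s.
Cycle = t_tx + RTT = 0.00053281 s.
Utilization = t_tx / cycle = 0.00048381/0.00053281 = 90.80 %.

90.80 %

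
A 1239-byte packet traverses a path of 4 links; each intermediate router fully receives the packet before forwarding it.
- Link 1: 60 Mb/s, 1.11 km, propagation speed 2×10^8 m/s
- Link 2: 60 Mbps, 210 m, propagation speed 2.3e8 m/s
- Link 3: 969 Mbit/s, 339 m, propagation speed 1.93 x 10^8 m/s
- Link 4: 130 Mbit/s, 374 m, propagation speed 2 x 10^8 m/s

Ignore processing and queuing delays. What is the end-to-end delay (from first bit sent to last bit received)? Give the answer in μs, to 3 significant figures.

L = 1239 × 8 = 9912 bits.
Transmission delays (L/R per hop): 165.2, 165.2, 10.2291, 76.2462 μs; sum = 416.875 μs.
Propagation delays (d/s per hop): 5.55, 0.913043, 1.75648, 1.87 μs; sum = 10.0895 μs.
End-to-end = 427 μs.

427 μs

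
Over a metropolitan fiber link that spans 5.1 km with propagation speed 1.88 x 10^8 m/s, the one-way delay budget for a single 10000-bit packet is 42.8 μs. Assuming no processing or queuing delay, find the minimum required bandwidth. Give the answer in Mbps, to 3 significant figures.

638 Mbps

Propagation delay = 5100 / 188000000 = 27.1277 μs.
Transmission budget = 42.8 − 27.1277 = 15.6723 μs.
R ≥ L / t_tx = 10000 bits / 1.56723e-05 s = 638 Mbps.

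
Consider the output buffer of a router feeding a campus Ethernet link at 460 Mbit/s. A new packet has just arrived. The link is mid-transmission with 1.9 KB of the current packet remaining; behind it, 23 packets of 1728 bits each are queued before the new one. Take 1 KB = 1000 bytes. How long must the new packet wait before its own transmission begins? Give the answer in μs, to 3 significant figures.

119 μs

Each queued packet: L/R = 1728/460000000 = 3.75652 μs.
23 queued → 86.4 μs.
Plus remaining 15200 bits of current packet: 33.0435 μs.
Queuing delay = 119 μs.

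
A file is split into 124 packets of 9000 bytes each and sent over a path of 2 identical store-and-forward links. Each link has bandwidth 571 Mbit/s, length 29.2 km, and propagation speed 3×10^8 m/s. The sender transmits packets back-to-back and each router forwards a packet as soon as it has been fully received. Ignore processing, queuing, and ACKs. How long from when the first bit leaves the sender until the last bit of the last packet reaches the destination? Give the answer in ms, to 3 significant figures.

Per-hop transmission t_tx = L/R = 72000/571000000 = 0.126095 ms.
Per-hop propagation t_prop = 29200/300000000 = 0.0973333 ms.
Pipeline fill: first packet needs 2·t_tx to clear all hops; remaining 123 packets each add one t_tx.
Total = (2+124-1)·t_tx + 2·t_prop = 125·0.126095 + 2·0.0973333 = 16.0 ms.

16.0 ms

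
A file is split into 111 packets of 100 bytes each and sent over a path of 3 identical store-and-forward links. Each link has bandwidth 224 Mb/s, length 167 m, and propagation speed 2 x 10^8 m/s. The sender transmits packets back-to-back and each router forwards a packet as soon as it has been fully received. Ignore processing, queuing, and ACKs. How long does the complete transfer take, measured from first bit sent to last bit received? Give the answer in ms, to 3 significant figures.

Per-hop transmission t_tx = L/R = 800/224000000 = 0.00357143 ms.
Per-hop propagation t_prop = 167/200000000 = 0.000835 ms.
Pipeline fill: first packet needs 3·t_tx to clear all hops; remaining 110 packets each add one t_tx.
Total = (3+111-1)·t_tx + 3·t_prop = 113·0.00357143 + 3·0.000835 = 0.406 ms.

0.406 ms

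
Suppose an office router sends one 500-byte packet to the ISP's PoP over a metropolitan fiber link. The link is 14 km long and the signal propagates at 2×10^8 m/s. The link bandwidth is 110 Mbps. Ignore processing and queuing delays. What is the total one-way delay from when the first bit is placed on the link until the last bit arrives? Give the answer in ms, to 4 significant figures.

L = 500 × 8 = 4000 bits.
Transmission delay = L/R = 4000 / 110000000 = 0.0363636 ms.
Propagation delay = d/s = 14000 m / 200000000 m/s = 0.07 ms.
Total = 0.1064 ms.

0.1064 ms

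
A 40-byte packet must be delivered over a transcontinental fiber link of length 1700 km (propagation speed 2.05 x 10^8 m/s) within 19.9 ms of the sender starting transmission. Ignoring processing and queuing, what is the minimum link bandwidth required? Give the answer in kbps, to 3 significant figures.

L = 320 bits.
Propagation delay = 1700000 / 2.05e+08 = 8.29268 ms.
Transmission budget = 19.9 − 8.29268 = 11.6073 ms.
R ≥ L / t_tx = 320 bits / 0.0116073 s = 27.6 kbps.

27.6 kbps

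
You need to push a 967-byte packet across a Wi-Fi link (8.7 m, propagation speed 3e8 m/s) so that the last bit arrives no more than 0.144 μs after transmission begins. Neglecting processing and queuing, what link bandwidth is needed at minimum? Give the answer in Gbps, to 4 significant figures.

L = 7736 bits.
Propagation delay = 8.7 / 300000000 = 0.029 μs.
Transmission budget = 0.144 − 0.029 = 0.115 μs.
R ≥ L / t_tx = 7736 bits / 1.15e-07 s = 67.27 Gbps.

67.27 Gbps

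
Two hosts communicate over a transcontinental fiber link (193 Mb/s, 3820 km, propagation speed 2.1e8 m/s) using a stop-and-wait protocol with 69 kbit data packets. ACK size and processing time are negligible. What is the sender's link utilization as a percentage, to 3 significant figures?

t_tx = L/R = 69000/193000000 = 0.000357513 s.
t_prop = 3820000/210000000 = 0.0181905 s; RTT = 0.036381 s.
Cycle = t_tx + RTT = 0.0367385 s.
Utilization = t_tx / cycle = 0.000357513/0.0367385 = 0.973 %.

0.973 %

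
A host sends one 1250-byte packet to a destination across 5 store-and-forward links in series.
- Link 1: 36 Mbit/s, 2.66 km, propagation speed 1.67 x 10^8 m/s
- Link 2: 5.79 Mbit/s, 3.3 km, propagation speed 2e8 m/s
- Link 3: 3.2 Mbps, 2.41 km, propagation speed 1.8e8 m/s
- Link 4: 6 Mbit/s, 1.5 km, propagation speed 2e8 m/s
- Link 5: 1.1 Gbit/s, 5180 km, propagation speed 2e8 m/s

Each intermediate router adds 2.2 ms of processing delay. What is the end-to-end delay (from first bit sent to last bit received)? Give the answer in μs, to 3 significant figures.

41600 μs

L = 1250 × 8 = 10000 bits.
Transmission delays (L/R per hop): 277.778, 1727.12, 3125, 1666.67, 9.09091 μs; sum = 6805.65 μs.
Propagation delays (d/s per hop): 15.9281, 16.5, 13.3889, 7.5, 25900 μs; sum = 25953.3 μs.
Processing at 4 router(s): 4 × 2.2 ms = 8800 μs.
End-to-end = 41600 μs.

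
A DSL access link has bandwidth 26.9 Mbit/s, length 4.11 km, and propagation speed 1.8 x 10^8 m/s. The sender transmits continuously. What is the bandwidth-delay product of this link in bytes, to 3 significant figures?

Propagation delay = 4110 / 180000000 = 2.28333e-05 s.
BDP = R × t_prop = 26900000 × 2.28333e-05 = 614.217 bits.
In bytes: 614.217/8 = 76.8 bytes.

76.8 bytes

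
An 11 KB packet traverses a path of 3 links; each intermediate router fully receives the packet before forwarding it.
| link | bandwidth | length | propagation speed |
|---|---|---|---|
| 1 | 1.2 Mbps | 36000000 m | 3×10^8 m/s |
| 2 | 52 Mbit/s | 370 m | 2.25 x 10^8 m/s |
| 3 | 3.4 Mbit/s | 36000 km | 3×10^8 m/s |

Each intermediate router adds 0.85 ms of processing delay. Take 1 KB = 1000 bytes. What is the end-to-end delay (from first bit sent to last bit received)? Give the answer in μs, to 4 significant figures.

L = 88000 bits.
Transmission delays (L/R per hop): 73333.3, 1692.31, 25882.4 μs; sum = 100908 μs.
Propagation delays (d/s per hop): 120000, 1.64444, 120000 μs; sum = 240002 μs.
Processing at 2 router(s): 2 × 0.85 ms = 1700 μs.
End-to-end = 342600 μs.

342600 μs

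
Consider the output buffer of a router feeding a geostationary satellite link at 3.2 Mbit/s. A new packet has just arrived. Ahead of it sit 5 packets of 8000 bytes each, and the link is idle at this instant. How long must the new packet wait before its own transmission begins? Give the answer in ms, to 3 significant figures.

Each queued packet: L/R = 64000/3200000 = 20 ms.
5 queued → 100 ms.
Queuing delay = 100 ms.

100 ms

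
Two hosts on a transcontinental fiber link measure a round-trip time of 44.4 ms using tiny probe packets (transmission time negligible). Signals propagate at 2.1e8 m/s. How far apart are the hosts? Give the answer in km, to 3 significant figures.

4660 km

One-way propagation = RTT/2 = 22.2 ms.
d = s × t = 210000000 × 0.0222 = 4660 km.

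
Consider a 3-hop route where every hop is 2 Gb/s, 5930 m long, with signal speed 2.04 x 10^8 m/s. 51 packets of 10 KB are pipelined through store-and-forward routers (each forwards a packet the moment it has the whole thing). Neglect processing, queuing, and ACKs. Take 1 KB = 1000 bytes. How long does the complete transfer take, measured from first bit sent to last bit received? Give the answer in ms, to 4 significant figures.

Per-hop transmission t_tx = L/R = 80000/2000000000 = 0.04 ms.
Per-hop propagation t_prop = 5930/204000000 = 0.0290686 ms.
Pipeline fill: first packet needs 3·t_tx to clear all hops; remaining 50 packets each add one t_tx.
Total = (3+51-1)·t_tx + 3·t_prop = 53·0.04 + 3·0.0290686 = 2.207 ms.

2.207 ms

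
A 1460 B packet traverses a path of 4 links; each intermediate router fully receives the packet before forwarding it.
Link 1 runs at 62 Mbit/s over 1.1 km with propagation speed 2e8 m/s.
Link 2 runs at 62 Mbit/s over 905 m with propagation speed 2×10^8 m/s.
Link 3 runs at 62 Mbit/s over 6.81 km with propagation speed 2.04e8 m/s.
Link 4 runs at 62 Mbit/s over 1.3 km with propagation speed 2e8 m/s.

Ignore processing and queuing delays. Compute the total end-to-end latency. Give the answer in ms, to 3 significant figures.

0.803 ms

L = 1460 × 8 = 11680 bits.
Transmission delay per hop = L/R = 11680/62000000 = 0.188387 ms; 4 hops → 0.753548 ms.
Propagation delays (d/s per hop): 0.0055, 0.004525, 0.0333824, 0.0065 ms; sum = 0.0499074 ms.
End-to-end = 0.803 ms.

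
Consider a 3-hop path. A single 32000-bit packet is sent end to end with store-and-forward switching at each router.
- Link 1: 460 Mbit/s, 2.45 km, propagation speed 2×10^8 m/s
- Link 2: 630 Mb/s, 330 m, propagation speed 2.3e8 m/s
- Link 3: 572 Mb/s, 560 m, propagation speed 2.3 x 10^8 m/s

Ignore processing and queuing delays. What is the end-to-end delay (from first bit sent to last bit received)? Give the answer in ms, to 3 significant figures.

0.192 ms

Transmission delays (L/R per hop): 0.0695652, 0.0507937, 0.0559441 ms; sum = 0.176303 ms.
Propagation delays (d/s per hop): 0.01225, 0.00143478, 0.00243478 ms; sum = 0.0161196 ms.
End-to-end = 0.192 ms.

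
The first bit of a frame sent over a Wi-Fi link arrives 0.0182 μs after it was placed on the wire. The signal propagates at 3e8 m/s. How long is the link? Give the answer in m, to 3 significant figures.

d = s × t_prop = 300000000 × 1.82e-08 = 5.46 m.

5.46 m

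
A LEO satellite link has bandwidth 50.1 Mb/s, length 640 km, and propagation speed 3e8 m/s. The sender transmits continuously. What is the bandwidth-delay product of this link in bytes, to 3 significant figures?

13400 bytes

Propagation delay = 640000 / 300000000 = 0.00213333 s.
BDP = R × t_prop = 50100000 × 0.00213333 = 106880 bits.
In bytes: 106880/8 = 13400 bytes.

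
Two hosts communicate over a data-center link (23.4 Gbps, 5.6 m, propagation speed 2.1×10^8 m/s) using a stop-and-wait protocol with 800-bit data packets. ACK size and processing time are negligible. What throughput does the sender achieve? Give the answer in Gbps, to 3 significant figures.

9.14 Gbps

t_tx = L/R = 800/23400000000 = 3.4188e-08 s.
t_prop = 5.6/210000000 = 2.66667e-08 s; RTT = 5.33333e-08 s.
Cycle = t_tx + RTT = 8.75214e-08 s.
Throughput = L / cycle = 800 / 8.75214e-08 = 9.14 Gbps.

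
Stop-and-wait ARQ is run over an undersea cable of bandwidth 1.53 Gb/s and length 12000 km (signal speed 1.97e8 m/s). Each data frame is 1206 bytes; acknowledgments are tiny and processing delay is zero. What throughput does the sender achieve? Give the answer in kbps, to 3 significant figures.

79.2 kbps

t_tx = L/R = 9648/1530000000 = 6.30588e-06 s.
t_prop = 12000000/197000000 = 0.0609137 s; RTT = 0.121827 s.
Cycle = t_tx + RTT = 0.121834 s.
Throughput = L / cycle = 9648 / 0.121834 = 79.2 kbps.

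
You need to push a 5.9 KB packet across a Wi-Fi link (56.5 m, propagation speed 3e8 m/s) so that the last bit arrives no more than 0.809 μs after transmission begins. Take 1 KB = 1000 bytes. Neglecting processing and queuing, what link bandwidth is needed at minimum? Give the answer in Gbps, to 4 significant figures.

76.05 Gbps

L = 47200 bits.
Propagation delay = 56.5 / 300000000 = 0.188333 μs.
Transmission budget = 0.809 − 0.188333 = 0.620667 μs.
R ≥ L / t_tx = 47200 bits / 6.20667e-07 s = 76.05 Gbps.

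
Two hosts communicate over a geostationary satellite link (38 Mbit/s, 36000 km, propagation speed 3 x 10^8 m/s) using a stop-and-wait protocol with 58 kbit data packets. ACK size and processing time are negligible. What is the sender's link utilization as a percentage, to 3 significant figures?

t_tx = L/R = 58000/38000000 = 0.00152632 s.
t_prop = 36000000/300000000 = 0.12 s; RTT = 0.24 s.
Cycle = t_tx + RTT = 0.241526 s.
Utilization = t_tx / cycle = 0.00152632/0.241526 = 0.632 %.

0.632 %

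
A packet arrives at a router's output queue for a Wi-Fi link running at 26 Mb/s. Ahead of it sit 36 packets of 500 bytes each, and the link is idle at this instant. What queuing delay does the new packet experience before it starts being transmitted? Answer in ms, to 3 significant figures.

5.54 ms

Each queued packet: L/R = 4000/26000000 = 0.153846 ms.
36 queued → 5.53846 ms.
Queuing delay = 5.54 ms.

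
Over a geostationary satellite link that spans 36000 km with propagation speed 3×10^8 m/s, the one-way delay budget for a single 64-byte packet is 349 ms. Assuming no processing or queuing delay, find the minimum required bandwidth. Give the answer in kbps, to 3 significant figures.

L = 512 bits.
Propagation delay = 36000000 / 300000000 = 120 ms.
Transmission budget = 349 − 120 = 229 ms.
R ≥ L / t_tx = 512 bits / 0.229 s = 2.24 kbps.

2.24 kbps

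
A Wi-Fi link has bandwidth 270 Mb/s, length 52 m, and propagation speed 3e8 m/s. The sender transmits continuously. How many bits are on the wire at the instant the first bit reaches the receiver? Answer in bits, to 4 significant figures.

Propagation delay = 52 / 300000000 = 1.73333e-07 s.
BDP = R × t_prop = 270000000 × 1.73333e-07 = 46.8 bits.

46.80 bits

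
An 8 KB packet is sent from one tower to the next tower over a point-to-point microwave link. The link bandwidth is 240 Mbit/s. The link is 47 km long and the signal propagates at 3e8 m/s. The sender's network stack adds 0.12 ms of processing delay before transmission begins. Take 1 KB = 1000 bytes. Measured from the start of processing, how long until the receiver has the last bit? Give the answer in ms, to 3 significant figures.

0.543 ms

L = 64000 bits.
Transmission delay = L/R = 64000 / 240000000 = 0.266667 ms.
Propagation delay = d/s = 47000 m / 300000000 m/s = 0.156667 ms.
Plus processing delay 0.12 ms = 0.12 ms.
Total = 0.543 ms.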